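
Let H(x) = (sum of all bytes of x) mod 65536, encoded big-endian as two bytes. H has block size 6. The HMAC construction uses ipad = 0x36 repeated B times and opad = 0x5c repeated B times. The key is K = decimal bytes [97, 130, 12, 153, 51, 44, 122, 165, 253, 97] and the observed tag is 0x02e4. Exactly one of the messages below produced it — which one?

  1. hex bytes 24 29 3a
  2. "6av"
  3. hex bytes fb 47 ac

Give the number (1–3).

1

Key decimal bytes [97, 130, 12, 153, 51, 44, 122, 165, 253, 97] = 61 82 0c 99 33 2c 7a a5 fd 61 is 10 bytes > B = 6, so hash it first: H(key) = 04 64, then zero-pad to 6 bytes: K' = 04 64 00 00 00 00.
K' ⊕ ipad = 32 52 36 36 36 36; K' ⊕ opad = 58 38 5c 5c 5c 5c.
m1: inner = H(32 52 36 36 36 36 24 29 3a) = 01 e3; tag = H(58 38 5c 5c 5c 5c 01 e3) = 02e4 ← matches
m2: inner = H(32 52 36 36 36 36 36 61 76) = 02 69; tag = H(58 38 5c 5c 5c 5c 02 69) = 026b
m3: inner = H(32 52 36 36 36 36 fb 47 ac) = 03 4a; tag = H(58 38 5c 5c 5c 5c 03 4a) = 024d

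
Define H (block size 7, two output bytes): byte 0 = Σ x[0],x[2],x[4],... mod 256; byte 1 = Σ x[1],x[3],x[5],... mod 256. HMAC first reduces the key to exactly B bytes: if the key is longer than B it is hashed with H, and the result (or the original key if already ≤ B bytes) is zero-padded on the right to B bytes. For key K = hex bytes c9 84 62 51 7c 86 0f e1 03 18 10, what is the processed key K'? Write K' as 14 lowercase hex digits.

|K| = 11 > B = 7, so first hash the key.
H(K): even-index sum = 457 mod 256 = 201; odd-index sum = 596 mod 256 = 84 → c9 54.
Zero-pad H(K) = c9 54 to 7 bytes: K' = c9 54 00 00 00 00 00.

c9540000000000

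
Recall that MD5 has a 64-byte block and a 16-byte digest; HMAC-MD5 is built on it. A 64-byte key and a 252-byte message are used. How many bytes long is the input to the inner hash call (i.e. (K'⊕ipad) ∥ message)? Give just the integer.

316

Key is 64 ≤ 64 bytes, zero-padded: |K'| = 64.
Inner input = (K'⊕ipad) ∥ m → 64 + 252 = 316 bytes.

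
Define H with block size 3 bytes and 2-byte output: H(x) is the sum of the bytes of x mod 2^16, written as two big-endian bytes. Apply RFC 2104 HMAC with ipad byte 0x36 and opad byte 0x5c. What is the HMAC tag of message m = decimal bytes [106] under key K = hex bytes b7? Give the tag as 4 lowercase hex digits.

Key hex bytes b7 is 1 byte ≤ B = 3; zero-pad to 3 bytes: K' = b7 00 00.
K' ⊕ ipad = 81 36 36.  K' ⊕ opad = eb 5c 5c.
Inner input = (K'⊕ipad) ∥ m = 81 36 36 ∥ 6a.
Inner hash: sum = 129+54+54+106 = 343 → 01 57.
Outer input = (K'⊕opad) ∥ inner = eb 5c 5c ∥ 01 57.
Outer hash (tag): sum = 235+92+92+1+87 = 507 → 01 fb.

01fb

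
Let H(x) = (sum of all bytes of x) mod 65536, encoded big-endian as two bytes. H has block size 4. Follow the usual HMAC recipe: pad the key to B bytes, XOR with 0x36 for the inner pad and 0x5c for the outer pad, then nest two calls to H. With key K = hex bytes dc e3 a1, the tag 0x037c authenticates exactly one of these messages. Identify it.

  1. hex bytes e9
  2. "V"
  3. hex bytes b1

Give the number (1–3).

2

Key hex bytes dc e3 a1 is 3 bytes ≤ B = 4; zero-pad to 4 bytes: K' = dc e3 a1 00.
K' ⊕ ipad = ea d5 97 36; K' ⊕ opad = 80 bf fd 5c.
m1: inner = H(ea d5 97 36 e9) = 03 75; tag = H(80 bf fd 5c 03 75) = 0310
m2: inner = H(ea d5 97 36 56) = 02 e2; tag = H(80 bf fd 5c 02 e2) = 037c ← matches
m3: inner = H(ea d5 97 36 b1) = 03 3d; tag = H(80 bf fd 5c 03 3d) = 02d8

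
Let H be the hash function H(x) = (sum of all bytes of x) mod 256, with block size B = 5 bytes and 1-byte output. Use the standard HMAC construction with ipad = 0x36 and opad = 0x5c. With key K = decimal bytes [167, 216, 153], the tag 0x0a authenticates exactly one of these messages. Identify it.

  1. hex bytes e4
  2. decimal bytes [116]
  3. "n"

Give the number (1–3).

2

Key decimal bytes [167, 216, 153] = a7 d8 99 is 3 bytes ≤ B = 5; zero-pad to 5 bytes: K' = a7 d8 99 00 00.
K' ⊕ ipad = 91 ee af 36 36; K' ⊕ opad = fb 84 c5 5c 5c.
m1: inner = H(91 ee af 36 36 e4) = 7e; tag = H(fb 84 c5 5c 5c 7e) = 7a
m2: inner = H(91 ee af 36 36 74) = 0e; tag = H(fb 84 c5 5c 5c 0e) = 0a ← matches
m3: inner = H(91 ee af 36 36 6e) = 08; tag = H(fb 84 c5 5c 5c 08) = 04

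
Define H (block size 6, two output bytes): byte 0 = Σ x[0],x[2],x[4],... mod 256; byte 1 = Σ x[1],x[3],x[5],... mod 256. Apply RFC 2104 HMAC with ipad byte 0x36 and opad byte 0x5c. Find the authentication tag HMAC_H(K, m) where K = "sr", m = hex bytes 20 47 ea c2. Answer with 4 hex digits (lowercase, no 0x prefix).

Key "sr" = 73 72 is 2 bytes ≤ B = 6; zero-pad to 6 bytes: K' = 73 72 00 00 00 00.
K' ⊕ ipad = 45 44 36 36 36 36.  K' ⊕ opad = 2f 2e 5c 5c 5c 5c.
Inner input = (K'⊕ipad) ∥ m = 45 44 36 36 36 36 ∥ 20 47 ea c2.
Inner hash: even-index sum = 443 mod 256 = 187; odd-index sum = 441 mod 256 = 185 → bb b9.
Outer input = (K'⊕opad) ∥ inner = 2f 2e 5c 5c 5c 5c ∥ bb b9.
Outer hash (tag): even-index sum = 418 mod 256 = 162; odd-index sum = 415 mod 256 = 159 → a2 9f.

a29f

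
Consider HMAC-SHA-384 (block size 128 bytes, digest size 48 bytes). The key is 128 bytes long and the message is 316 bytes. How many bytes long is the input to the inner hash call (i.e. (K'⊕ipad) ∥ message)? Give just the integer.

Key is 128 ≤ 128 bytes, zero-padded: |K'| = 128.
Inner input = (K'⊕ipad) ∥ m → 128 + 316 = 444 bytes.

444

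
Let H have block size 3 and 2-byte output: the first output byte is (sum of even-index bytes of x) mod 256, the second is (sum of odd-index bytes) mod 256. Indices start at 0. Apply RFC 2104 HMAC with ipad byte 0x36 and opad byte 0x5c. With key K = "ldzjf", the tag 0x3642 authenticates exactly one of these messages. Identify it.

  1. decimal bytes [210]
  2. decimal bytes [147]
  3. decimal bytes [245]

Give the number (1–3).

Key "ldzjf" = 6c 64 7a 6a 66 is 5 bytes > B = 3, so hash it first: H(key) = 4c ce, then zero-pad to 3 bytes: K' = 4c ce 00.
K' ⊕ ipad = 7a f8 36; K' ⊕ opad = 10 92 5c.
m1: inner = H(7a f8 36 d2) = b0 ca; tag = H(10 92 5c b0 ca) = 3642 ← matches
m2: inner = H(7a f8 36 93) = b0 8b; tag = H(10 92 5c b0 8b) = f742
m3: inner = H(7a f8 36 f5) = b0 ed; tag = H(10 92 5c b0 ed) = 5942

1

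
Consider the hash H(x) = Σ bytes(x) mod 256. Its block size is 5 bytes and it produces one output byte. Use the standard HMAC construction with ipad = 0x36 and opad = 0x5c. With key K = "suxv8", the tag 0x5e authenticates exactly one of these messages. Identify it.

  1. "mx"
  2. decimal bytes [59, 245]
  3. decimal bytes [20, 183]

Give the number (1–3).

2

Key "suxv8" = 73 75 78 76 38 is exactly B = 5 bytes: K' = 73 75 78 76 38.
K' ⊕ ipad = 45 43 4e 40 0e; K' ⊕ opad = 2f 29 24 2a 64.
m1: inner = H(45 43 4e 40 0e 6d 78) = 09; tag = H(2f 29 24 2a 64 09) = 13
m2: inner = H(45 43 4e 40 0e 3b f5) = 54; tag = H(2f 29 24 2a 64 54) = 5e ← matches
m3: inner = H(45 43 4e 40 0e 14 b7) = ef; tag = H(2f 29 24 2a 64 ef) = f9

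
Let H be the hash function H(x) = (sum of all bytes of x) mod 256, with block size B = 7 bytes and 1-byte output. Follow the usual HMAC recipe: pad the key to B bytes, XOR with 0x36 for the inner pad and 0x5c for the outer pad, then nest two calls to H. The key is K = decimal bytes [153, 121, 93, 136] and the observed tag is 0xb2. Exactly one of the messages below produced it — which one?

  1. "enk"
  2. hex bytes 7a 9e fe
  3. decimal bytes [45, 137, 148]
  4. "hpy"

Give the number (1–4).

Key decimal bytes [153, 121, 93, 136] = 99 79 5d 88 is 4 bytes ≤ B = 7; zero-pad to 7 bytes: K' = 99 79 5d 88 00 00 00.
K' ⊕ ipad = af 4f 6b be 36 36 36; K' ⊕ opad = c5 25 01 d4 5c 5c 5c.
m1: inner = H(af 4f 6b be 36 36 36 65 6e 6b) = 07; tag = H(c5 25 01 d4 5c 5c 5c 07) = da
m2: inner = H(af 4f 6b be 36 36 36 7a 9e fe) = df; tag = H(c5 25 01 d4 5c 5c 5c df) = b2 ← matches
m3: inner = H(af 4f 6b be 36 36 36 2d 89 94) = 13; tag = H(c5 25 01 d4 5c 5c 5c 13) = e6
m4: inner = H(af 4f 6b be 36 36 36 68 70 79) = 1a; tag = H(c5 25 01 d4 5c 5c 5c 1a) = ed

2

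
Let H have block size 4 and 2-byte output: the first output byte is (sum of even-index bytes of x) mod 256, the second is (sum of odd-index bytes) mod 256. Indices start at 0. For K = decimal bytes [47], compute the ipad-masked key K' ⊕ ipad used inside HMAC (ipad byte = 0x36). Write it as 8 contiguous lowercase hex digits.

Key decimal bytes [47] = 2f is 1 byte ≤ B = 4; zero-pad to 4 bytes: K' = 2f 00 00 00.
XOR each byte with 0x36: 2f⊕36=19, 00⊕36=36, 00⊕36=36, 00⊕36=36.

19363636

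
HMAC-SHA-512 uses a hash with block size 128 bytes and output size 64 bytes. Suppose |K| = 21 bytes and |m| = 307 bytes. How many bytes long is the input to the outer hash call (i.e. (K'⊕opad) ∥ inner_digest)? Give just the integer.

192

Key is 21 ≤ 128 bytes, zero-padded: |K'| = 128.
Outer input = (K'⊕opad) ∥ H(inner) → 128 + 64 = 192 bytes.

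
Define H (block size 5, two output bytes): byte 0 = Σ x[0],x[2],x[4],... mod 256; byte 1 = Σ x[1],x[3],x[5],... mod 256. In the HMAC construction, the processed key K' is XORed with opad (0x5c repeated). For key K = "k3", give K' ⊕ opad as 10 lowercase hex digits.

Key "k3" = 6b 33 is 2 bytes ≤ B = 5; zero-pad to 5 bytes: K' = 6b 33 00 00 00.
XOR each byte with 0x5c: 6b⊕5c=37, 33⊕5c=6f, 00⊕5c=5c, 00⊕5c=5c, 00⊕5c=5c.

376f5c5c5c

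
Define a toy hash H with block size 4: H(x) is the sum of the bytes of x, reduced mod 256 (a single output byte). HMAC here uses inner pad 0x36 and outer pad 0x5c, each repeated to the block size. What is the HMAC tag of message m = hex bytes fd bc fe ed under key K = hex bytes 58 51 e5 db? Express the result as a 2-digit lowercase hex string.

Key hex bytes 58 51 e5 db is exactly B = 4 bytes: K' = 58 51 e5 db.
K' ⊕ ipad = 6e 67 d3 ed.  K' ⊕ opad = 04 0d b9 87.
Inner input = (K'⊕ipad) ∥ m = 6e 67 d3 ed ∥ fd bc fe ed.
Inner hash: sum = 110+103+211+237+253+188+254+237 = 1593; mod 256 = 57 → 39.
Outer input = (K'⊕opad) ∥ inner = 04 0d b9 87 ∥ 39.
Outer hash (tag): sum = 4+13+185+135+57 = 394; mod 256 = 138 → 8a.

8a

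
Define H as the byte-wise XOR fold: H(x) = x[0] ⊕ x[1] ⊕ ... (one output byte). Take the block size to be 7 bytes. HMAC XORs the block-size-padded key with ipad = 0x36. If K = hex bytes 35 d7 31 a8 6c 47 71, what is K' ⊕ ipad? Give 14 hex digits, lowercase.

03e1079e5a7147

Key hex bytes 35 d7 31 a8 6c 47 71 is exactly B = 7 bytes: K' = 35 d7 31 a8 6c 47 71.
XOR each byte with 0x36: 35⊕36=03, d7⊕36=e1, 31⊕36=07, a8⊕36=9e, 6c⊕36=5a, 47⊕36=71, 71⊕36=47.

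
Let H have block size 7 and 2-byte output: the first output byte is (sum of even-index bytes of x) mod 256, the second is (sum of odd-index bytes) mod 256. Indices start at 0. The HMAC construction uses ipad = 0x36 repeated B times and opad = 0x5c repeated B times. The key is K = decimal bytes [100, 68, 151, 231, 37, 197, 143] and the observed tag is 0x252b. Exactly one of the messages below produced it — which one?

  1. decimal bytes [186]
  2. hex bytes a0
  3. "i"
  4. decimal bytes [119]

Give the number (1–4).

2

Key decimal bytes [100, 68, 151, 231, 37, 197, 143] = 64 44 97 e7 25 c5 8f is exactly B = 7 bytes: K' = 64 44 97 e7 25 c5 8f.
K' ⊕ ipad = 52 72 a1 d1 13 f3 b9; K' ⊕ opad = 38 18 cb bb 79 99 d3.
m1: inner = H(52 72 a1 d1 13 f3 b9 ba) = bf f0; tag = H(38 18 cb bb 79 99 d3 bf f0) = 3f2b
m2: inner = H(52 72 a1 d1 13 f3 b9 a0) = bf d6; tag = H(38 18 cb bb 79 99 d3 bf d6) = 252b ← matches
m3: inner = H(52 72 a1 d1 13 f3 b9 69) = bf 9f; tag = H(38 18 cb bb 79 99 d3 bf 9f) = ee2b
m4: inner = H(52 72 a1 d1 13 f3 b9 77) = bf ad; tag = H(38 18 cb bb 79 99 d3 bf ad) = fc2b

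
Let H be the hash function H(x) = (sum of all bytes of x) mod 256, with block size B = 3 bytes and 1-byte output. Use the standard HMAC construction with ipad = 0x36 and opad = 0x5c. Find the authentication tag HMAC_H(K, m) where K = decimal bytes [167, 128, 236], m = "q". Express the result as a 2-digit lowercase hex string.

19

Key decimal bytes [167, 128, 236] = a7 80 ec is exactly B = 3 bytes: K' = a7 80 ec.
K' ⊕ ipad = 91 b6 da.  K' ⊕ opad = fb dc b0.
Inner input = (K'⊕ipad) ∥ m = 91 b6 da ∥ 71.
Inner hash: sum = 145+182+218+113 = 658; mod 256 = 146 → 92.
Outer input = (K'⊕opad) ∥ inner = fb dc b0 ∥ 92.
Outer hash (tag): sum = 251+220+176+146 = 793; mod 256 = 25 → 19.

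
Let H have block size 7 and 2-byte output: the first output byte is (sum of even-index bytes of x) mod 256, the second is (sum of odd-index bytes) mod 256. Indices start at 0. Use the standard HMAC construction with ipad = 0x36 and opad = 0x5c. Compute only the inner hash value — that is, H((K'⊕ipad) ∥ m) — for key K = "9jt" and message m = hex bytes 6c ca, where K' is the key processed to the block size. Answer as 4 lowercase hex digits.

8734

Key "9jt" = 39 6a 74 is 3 bytes ≤ B = 7; zero-pad to 7 bytes: K' = 39 6a 74 00 00 00 00.
K' ⊕ ipad = 0f 5c 42 36 36 36 36.
Inner input = 0f 5c 42 36 36 36 36 ∥ 6c ca.
Inner hash: even-index sum = 391 mod 256 = 135; odd-index sum = 308 mod 256 = 52 → 87 34.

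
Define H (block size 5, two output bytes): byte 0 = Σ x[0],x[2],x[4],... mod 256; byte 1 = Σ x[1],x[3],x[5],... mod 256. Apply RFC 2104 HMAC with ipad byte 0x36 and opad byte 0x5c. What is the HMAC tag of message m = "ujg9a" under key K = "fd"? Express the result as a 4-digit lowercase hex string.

Key "fd" = 66 64 is 2 bytes ≤ B = 5; zero-pad to 5 bytes: K' = 66 64 00 00 00.
K' ⊕ ipad = 50 52 36 36 36.  K' ⊕ opad = 3a 38 5c 5c 5c.
Inner input = (K'⊕ipad) ∥ m = 50 52 36 36 36 ∥ 75 6a 67 39 61.
Inner hash: even-index sum = 351 mod 256 = 95; odd-index sum = 453 mod 256 = 197 → 5f c5.
Outer input = (K'⊕opad) ∥ inner = 3a 38 5c 5c 5c ∥ 5f c5.
Outer hash (tag): even-index sum = 439 mod 256 = 183; odd-index sum = 243 mod 256 = 243 → b7 f3.

b7f3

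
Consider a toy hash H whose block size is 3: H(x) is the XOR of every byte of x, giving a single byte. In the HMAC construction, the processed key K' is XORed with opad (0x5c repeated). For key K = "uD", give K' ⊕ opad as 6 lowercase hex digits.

Key "uD" = 75 44 is 2 bytes ≤ B = 3; zero-pad to 3 bytes: K' = 75 44 00.
XOR each byte with 0x5c: 75⊕5c=29, 44⊕5c=18, 00⊕5c=5c.

29185c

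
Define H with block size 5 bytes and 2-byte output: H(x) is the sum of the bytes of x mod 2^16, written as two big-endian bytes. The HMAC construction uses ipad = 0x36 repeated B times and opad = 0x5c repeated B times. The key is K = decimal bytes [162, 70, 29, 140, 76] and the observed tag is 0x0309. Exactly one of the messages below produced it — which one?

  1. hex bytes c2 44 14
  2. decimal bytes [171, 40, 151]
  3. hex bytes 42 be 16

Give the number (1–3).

2

Key decimal bytes [162, 70, 29, 140, 76] = a2 46 1d 8c 4c is exactly B = 5 bytes: K' = a2 46 1d 8c 4c.
K' ⊕ ipad = 94 70 2b ba 7a; K' ⊕ opad = fe 1a 41 d0 10.
m1: inner = H(94 70 2b ba 7a c2 44 14) = 03 7d; tag = H(fe 1a 41 d0 10 03 7d) = 02b9
m2: inner = H(94 70 2b ba 7a ab 28 97) = 03 cd; tag = H(fe 1a 41 d0 10 03 cd) = 0309 ← matches
m3: inner = H(94 70 2b ba 7a 42 be 16) = 03 79; tag = H(fe 1a 41 d0 10 03 79) = 02b5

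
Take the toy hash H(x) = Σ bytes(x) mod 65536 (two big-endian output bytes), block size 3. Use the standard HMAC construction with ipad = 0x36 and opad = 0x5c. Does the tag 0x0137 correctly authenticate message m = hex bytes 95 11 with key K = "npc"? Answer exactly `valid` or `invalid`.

valid

Key "npc" = 6e 70 63 is exactly B = 3 bytes: K' = 6e 70 63.
K' ⊕ ipad = 58 46 55; K' ⊕ opad = 32 2c 3f.
Inner hash: sum = 88+70+85+149+17 = 409 → 01 99.
Outer hash (recomputed tag): sum = 50+44+63+1+153 = 311 → 01 37.
Recomputed tag = 0137; claimed = 0137 → match.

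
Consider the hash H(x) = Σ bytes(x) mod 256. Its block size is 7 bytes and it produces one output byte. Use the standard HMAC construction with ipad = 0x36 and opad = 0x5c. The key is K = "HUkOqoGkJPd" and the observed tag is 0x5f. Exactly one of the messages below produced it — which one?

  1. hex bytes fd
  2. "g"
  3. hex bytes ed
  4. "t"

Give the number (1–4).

2

Key "HUkOqoGkJPd" = 48 55 6b 4f 71 6f 47 6b 4a 50 64 is 11 bytes > B = 7, so hash it first: H(key) = e7, then zero-pad to 7 bytes: K' = e7 00 00 00 00 00 00.
K' ⊕ ipad = d1 36 36 36 36 36 36; K' ⊕ opad = bb 5c 5c 5c 5c 5c 5c.
m1: inner = H(d1 36 36 36 36 36 36 fd) = 12; tag = H(bb 5c 5c 5c 5c 5c 5c 12) = f5
m2: inner = H(d1 36 36 36 36 36 36 67) = 7c; tag = H(bb 5c 5c 5c 5c 5c 5c 7c) = 5f ← matches
m3: inner = H(d1 36 36 36 36 36 36 ed) = 02; tag = H(bb 5c 5c 5c 5c 5c 5c 02) = e5
m4: inner = H(d1 36 36 36 36 36 36 74) = 89; tag = H(bb 5c 5c 5c 5c 5c 5c 89) = 6c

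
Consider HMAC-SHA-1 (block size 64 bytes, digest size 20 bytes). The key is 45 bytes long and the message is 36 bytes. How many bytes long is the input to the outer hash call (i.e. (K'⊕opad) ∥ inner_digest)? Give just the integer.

84

Key is 45 ≤ 64 bytes, zero-padded: |K'| = 64.
Outer input = (K'⊕opad) ∥ H(inner) → 64 + 20 = 84 bytes.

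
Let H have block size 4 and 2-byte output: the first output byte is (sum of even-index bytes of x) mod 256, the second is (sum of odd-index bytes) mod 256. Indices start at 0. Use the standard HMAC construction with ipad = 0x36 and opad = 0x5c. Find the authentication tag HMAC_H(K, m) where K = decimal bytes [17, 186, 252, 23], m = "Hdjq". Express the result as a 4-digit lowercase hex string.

Key decimal bytes [17, 186, 252, 23] = 11 ba fc 17 is exactly B = 4 bytes: K' = 11 ba fc 17.
K' ⊕ ipad = 27 8c ca 21.  K' ⊕ opad = 4d e6 a0 4b.
Inner input = (K'⊕ipad) ∥ m = 27 8c ca 21 ∥ 48 64 6a 71.
Inner hash: even-index sum = 419 mod 256 = 163; odd-index sum = 386 mod 256 = 130 → a3 82.
Outer input = (K'⊕opad) ∥ inner = 4d e6 a0 4b ∥ a3 82.
Outer hash (tag): even-index sum = 400 mod 256 = 144; odd-index sum = 435 mod 256 = 179 → 90 b3.

90b3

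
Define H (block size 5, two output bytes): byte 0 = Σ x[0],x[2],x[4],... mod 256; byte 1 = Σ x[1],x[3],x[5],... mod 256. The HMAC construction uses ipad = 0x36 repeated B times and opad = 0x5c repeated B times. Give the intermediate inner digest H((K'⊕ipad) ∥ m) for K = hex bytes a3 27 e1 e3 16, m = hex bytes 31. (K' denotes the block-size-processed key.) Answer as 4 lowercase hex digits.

Key hex bytes a3 27 e1 e3 16 is exactly B = 5 bytes: K' = a3 27 e1 e3 16.
K' ⊕ ipad = 95 11 d7 d5 20.
Inner input = 95 11 d7 d5 20 ∥ 31.
Inner hash: even-index sum = 396 mod 256 = 140; odd-index sum = 279 mod 256 = 23 → 8c 17.

8c17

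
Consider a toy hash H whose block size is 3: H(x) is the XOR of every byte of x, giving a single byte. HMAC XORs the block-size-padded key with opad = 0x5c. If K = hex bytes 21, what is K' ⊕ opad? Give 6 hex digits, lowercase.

7d5c5c

Key hex bytes 21 is 1 byte ≤ B = 3; zero-pad to 3 bytes: K' = 21 00 00.
XOR each byte with 0x5c: 21⊕5c=7d, 00⊕5c=5c, 00⊕5c=5c.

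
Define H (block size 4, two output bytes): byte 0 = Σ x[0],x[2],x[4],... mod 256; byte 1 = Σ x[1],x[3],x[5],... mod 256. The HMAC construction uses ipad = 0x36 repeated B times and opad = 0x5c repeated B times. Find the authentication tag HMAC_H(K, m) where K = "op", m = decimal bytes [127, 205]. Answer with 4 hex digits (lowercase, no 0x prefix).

Key "op" = 6f 70 is 2 bytes ≤ B = 4; zero-pad to 4 bytes: K' = 6f 70 00 00.
K' ⊕ ipad = 59 46 36 36.  K' ⊕ opad = 33 2c 5c 5c.
Inner input = (K'⊕ipad) ∥ m = 59 46 36 36 ∥ 7f cd.
Inner hash: even-index sum = 270 mod 256 = 14; odd-index sum = 329 mod 256 = 73 → 0e 49.
Outer input = (K'⊕opad) ∥ inner = 33 2c 5c 5c ∥ 0e 49.
Outer hash (tag): even-index sum = 157 mod 256 = 157; odd-index sum = 209 mod 256 = 209 → 9d d1.

9dd1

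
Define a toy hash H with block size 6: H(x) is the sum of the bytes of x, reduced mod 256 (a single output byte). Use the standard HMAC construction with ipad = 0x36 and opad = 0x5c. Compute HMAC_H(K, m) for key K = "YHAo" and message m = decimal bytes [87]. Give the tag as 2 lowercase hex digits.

a1

Key "YHAo" = 59 48 41 6f is 4 bytes ≤ B = 6; zero-pad to 6 bytes: K' = 59 48 41 6f 00 00.
K' ⊕ ipad = 6f 7e 77 59 36 36.  K' ⊕ opad = 05 14 1d 33 5c 5c.
Inner input = (K'⊕ipad) ∥ m = 6f 7e 77 59 36 36 ∥ 57.
Inner hash: sum = 111+126+119+89+54+54+87 = 640; mod 256 = 128 → 80.
Outer input = (K'⊕opad) ∥ inner = 05 14 1d 33 5c 5c ∥ 80.
Outer hash (tag): sum = 5+20+29+51+92+92+128 = 417; mod 256 = 161 → a1.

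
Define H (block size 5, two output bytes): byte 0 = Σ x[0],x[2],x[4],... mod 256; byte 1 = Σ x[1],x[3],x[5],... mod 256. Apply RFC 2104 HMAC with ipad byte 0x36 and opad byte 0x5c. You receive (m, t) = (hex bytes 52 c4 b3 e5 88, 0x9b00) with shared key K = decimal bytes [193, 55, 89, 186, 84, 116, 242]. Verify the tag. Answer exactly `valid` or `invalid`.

invalid

Key decimal bytes [193, 55, 89, 186, 84, 116, 242] = c1 37 59 ba 54 74 f2 is 7 bytes > B = 5, so hash it first: H(key) = 60 65, then zero-pad to 5 bytes: K' = 60 65 00 00 00.
K' ⊕ ipad = 56 53 36 36 36; K' ⊕ opad = 3c 39 5c 5c 5c.
Inner hash: even-index sum = 619 mod 256 = 107; odd-index sum = 534 mod 256 = 22 → 6b 16.
Outer hash (recomputed tag): even-index sum = 266 mod 256 = 10; odd-index sum = 256 mod 256 = 0 → 0a 00.
Recomputed tag = 0a00; claimed = 9b00 → mismatch.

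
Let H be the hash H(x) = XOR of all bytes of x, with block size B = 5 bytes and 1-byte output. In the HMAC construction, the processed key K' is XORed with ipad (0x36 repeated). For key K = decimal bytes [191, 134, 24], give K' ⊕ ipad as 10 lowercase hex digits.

Key decimal bytes [191, 134, 24] = bf 86 18 is 3 bytes ≤ B = 5; zero-pad to 5 bytes: K' = bf 86 18 00 00.
XOR each byte with 0x36: bf⊕36=89, 86⊕36=b0, 18⊕36=2e, 00⊕36=36, 00⊕36=36.

89b02e3636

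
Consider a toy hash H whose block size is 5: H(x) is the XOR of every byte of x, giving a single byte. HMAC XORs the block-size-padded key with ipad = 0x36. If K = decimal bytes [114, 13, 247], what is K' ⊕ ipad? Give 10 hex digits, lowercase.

443bc13636

Key decimal bytes [114, 13, 247] = 72 0d f7 is 3 bytes ≤ B = 5; zero-pad to 5 bytes: K' = 72 0d f7 00 00.
XOR each byte with 0x36: 72⊕36=44, 0d⊕36=3b, f7⊕36=c1, 00⊕36=36, 00⊕36=36.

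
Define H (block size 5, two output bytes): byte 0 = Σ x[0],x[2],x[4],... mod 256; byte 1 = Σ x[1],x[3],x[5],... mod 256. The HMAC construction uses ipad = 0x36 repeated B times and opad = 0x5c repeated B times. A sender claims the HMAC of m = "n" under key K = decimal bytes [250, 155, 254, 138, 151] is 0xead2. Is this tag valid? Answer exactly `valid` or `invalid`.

valid

Key decimal bytes [250, 155, 254, 138, 151] = fa 9b fe 8a 97 is exactly B = 5 bytes: K' = fa 9b fe 8a 97.
K' ⊕ ipad = cc ad c8 bc a1; K' ⊕ opad = a6 c7 a2 d6 cb.
Inner hash: even-index sum = 565 mod 256 = 53; odd-index sum = 471 mod 256 = 215 → 35 d7.
Outer hash (recomputed tag): even-index sum = 746 mod 256 = 234; odd-index sum = 466 mod 256 = 210 → ea d2.
Recomputed tag = ead2; claimed = ead2 → match.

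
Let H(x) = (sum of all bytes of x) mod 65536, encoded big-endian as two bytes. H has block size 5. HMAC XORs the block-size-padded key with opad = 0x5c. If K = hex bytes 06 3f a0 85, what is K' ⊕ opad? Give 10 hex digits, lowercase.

Key hex bytes 06 3f a0 85 is 4 bytes ≤ B = 5; zero-pad to 5 bytes: K' = 06 3f a0 85 00.
XOR each byte with 0x5c: 06⊕5c=5a, 3f⊕5c=63, a0⊕5c=fc, 85⊕5c=d9, 00⊕5c=5c.

5a63fcd95c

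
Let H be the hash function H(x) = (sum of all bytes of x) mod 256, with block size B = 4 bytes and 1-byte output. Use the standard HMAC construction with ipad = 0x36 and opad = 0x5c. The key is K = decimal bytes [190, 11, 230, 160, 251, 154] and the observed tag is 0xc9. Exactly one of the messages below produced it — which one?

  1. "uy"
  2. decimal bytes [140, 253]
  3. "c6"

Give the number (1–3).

2

Key decimal bytes [190, 11, 230, 160, 251, 154] = be 0b e6 a0 fb 9a is 6 bytes > B = 4, so hash it first: H(key) = e4, then zero-pad to 4 bytes: K' = e4 00 00 00.
K' ⊕ ipad = d2 36 36 36; K' ⊕ opad = b8 5c 5c 5c.
m1: inner = H(d2 36 36 36 75 79) = 62; tag = H(b8 5c 5c 5c 62) = 2e
m2: inner = H(d2 36 36 36 8c fd) = fd; tag = H(b8 5c 5c 5c fd) = c9 ← matches
m3: inner = H(d2 36 36 36 63 36) = 0d; tag = H(b8 5c 5c 5c 0d) = d9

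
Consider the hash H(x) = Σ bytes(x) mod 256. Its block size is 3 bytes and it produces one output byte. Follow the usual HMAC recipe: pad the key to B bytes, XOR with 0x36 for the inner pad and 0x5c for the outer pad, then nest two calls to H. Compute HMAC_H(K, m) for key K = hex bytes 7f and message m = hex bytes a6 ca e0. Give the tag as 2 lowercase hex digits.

e0

Key hex bytes 7f is 1 byte ≤ B = 3; zero-pad to 3 bytes: K' = 7f 00 00.
K' ⊕ ipad = 49 36 36.  K' ⊕ opad = 23 5c 5c.
Inner input = (K'⊕ipad) ∥ m = 49 36 36 ∥ a6 ca e0.
Inner hash: sum = 73+54+54+166+202+224 = 773; mod 256 = 5 → 05.
Outer input = (K'⊕opad) ∥ inner = 23 5c 5c ∥ 05.
Outer hash (tag): sum = 35+92+92+5 = 224 → e0.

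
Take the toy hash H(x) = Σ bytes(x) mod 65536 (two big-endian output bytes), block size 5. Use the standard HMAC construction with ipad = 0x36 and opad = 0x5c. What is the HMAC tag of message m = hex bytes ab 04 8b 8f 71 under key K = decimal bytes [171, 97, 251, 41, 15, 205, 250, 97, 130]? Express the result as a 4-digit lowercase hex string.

Key decimal bytes [171, 97, 251, 41, 15, 205, 250, 97, 130] = ab 61 fb 29 0f cd fa 61 82 is 9 bytes > B = 5, so hash it first: H(key) = 04 e9, then zero-pad to 5 bytes: K' = 04 e9 00 00 00.
K' ⊕ ipad = 32 df 36 36 36.  K' ⊕ opad = 58 b5 5c 5c 5c.
Inner input = (K'⊕ipad) ∥ m = 32 df 36 36 36 ∥ ab 04 8b 8f 71.
Inner hash: sum = 50+223+54+54+54+171+4+139+143+113 = 1005 → 03 ed.
Outer input = (K'⊕opad) ∥ inner = 58 b5 5c 5c 5c ∥ 03 ed.
Outer hash (tag): sum = 88+181+92+92+92+3+237 = 785 → 03 11.

0311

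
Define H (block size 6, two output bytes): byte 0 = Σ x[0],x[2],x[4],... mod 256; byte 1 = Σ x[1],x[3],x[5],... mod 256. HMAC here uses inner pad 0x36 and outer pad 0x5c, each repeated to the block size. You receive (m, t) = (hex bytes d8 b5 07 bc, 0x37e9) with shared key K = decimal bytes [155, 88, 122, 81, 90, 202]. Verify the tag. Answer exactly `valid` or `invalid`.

valid

Key decimal bytes [155, 88, 122, 81, 90, 202] = 9b 58 7a 51 5a ca is exactly B = 6 bytes: K' = 9b 58 7a 51 5a ca.
K' ⊕ ipad = ad 6e 4c 67 6c fc; K' ⊕ opad = c7 04 26 0d 06 96.
Inner hash: even-index sum = 580 mod 256 = 68; odd-index sum = 834 mod 256 = 66 → 44 42.
Outer hash (recomputed tag): even-index sum = 311 mod 256 = 55; odd-index sum = 233 mod 256 = 233 → 37 e9.
Recomputed tag = 37e9; claimed = 37e9 → match.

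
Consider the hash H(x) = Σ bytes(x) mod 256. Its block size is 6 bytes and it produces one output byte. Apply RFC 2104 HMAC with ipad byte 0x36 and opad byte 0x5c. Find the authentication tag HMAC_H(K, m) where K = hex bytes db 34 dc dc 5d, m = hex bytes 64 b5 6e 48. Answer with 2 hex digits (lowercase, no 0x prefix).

Key hex bytes db 34 dc dc 5d is 5 bytes ≤ B = 6; zero-pad to 6 bytes: K' = db 34 dc dc 5d 00.
K' ⊕ ipad = ed 02 ea ea 6b 36.  K' ⊕ opad = 87 68 80 80 01 5c.
Inner input = (K'⊕ipad) ∥ m = ed 02 ea ea 6b 36 ∥ 64 b5 6e 48.
Inner hash: sum = 237+2+234+234+107+54+100+181+110+72 = 1331; mod 256 = 51 → 33.
Outer input = (K'⊕opad) ∥ inner = 87 68 80 80 01 5c ∥ 33.
Outer hash (tag): sum = 135+104+128+128+1+92+51 = 639; mod 256 = 127 → 7f.

7f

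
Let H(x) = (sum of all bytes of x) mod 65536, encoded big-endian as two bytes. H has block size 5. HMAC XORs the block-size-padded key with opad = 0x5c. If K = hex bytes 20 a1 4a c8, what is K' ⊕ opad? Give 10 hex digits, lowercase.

7cfd16945c

Key hex bytes 20 a1 4a c8 is 4 bytes ≤ B = 5; zero-pad to 5 bytes: K' = 20 a1 4a c8 00.
XOR each byte with 0x5c: 20⊕5c=7c, a1⊕5c=fd, 4a⊕5c=16, c8⊕5c=94, 00⊕5c=5c.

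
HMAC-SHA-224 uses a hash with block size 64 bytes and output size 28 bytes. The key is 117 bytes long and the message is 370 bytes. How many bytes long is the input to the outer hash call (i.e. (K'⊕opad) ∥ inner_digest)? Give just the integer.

92

Key is 117 > 64 bytes, so it is hashed to 28 bytes then zero-padded to 64: |K'| = 64.
Outer input = (K'⊕opad) ∥ H(inner) → 64 + 28 = 92 bytes.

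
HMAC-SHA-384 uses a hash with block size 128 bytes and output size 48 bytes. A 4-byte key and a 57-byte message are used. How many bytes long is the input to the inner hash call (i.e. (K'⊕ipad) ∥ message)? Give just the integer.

185

Key is 4 ≤ 128 bytes, zero-padded: |K'| = 128.
Inner input = (K'⊕ipad) ∥ m → 128 + 57 = 185 bytes.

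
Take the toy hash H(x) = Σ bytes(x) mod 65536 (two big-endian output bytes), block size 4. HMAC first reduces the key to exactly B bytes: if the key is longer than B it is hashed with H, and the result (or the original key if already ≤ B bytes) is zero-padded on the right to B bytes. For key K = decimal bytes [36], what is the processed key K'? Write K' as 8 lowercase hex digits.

Key decimal bytes [36] = 24 is 1 byte ≤ B = 4; zero-pad to 4 bytes: K' = 24 00 00 00.

24000000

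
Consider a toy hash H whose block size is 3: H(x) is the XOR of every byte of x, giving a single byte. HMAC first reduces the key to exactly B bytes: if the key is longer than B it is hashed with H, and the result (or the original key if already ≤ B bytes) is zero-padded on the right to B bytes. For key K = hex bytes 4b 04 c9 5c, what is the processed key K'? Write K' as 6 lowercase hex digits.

|K| = 4 > B = 3, so first hash the key.
H(K): XOR 4b⊕04⊕c9⊕5c = da.
Zero-pad H(K) = da to 3 bytes: K' = da 00 00.

da0000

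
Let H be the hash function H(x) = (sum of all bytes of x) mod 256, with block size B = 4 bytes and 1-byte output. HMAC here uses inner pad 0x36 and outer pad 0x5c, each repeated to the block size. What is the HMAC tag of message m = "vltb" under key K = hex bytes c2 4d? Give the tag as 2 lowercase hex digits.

Key hex bytes c2 4d is 2 bytes ≤ B = 4; zero-pad to 4 bytes: K' = c2 4d 00 00.
K' ⊕ ipad = f4 7b 36 36.  K' ⊕ opad = 9e 11 5c 5c.
Inner input = (K'⊕ipad) ∥ m = f4 7b 36 36 ∥ 76 6c 74 62.
Inner hash: sum = 244+123+54+54+118+108+116+98 = 915; mod 256 = 147 → 93.
Outer input = (K'⊕opad) ∥ inner = 9e 11 5c 5c ∥ 93.
Outer hash (tag): sum = 158+17+92+92+147 = 506; mod 256 = 250 → fa.

fa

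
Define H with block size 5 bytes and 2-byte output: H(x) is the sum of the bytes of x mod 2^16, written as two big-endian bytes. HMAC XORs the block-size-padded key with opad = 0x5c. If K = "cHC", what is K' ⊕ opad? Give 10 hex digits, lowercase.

Key "cHC" = 63 48 43 is 3 bytes ≤ B = 5; zero-pad to 5 bytes: K' = 63 48 43 00 00.
XOR each byte with 0x5c: 63⊕5c=3f, 48⊕5c=14, 43⊕5c=1f, 00⊕5c=5c, 00⊕5c=5c.

3f141f5c5c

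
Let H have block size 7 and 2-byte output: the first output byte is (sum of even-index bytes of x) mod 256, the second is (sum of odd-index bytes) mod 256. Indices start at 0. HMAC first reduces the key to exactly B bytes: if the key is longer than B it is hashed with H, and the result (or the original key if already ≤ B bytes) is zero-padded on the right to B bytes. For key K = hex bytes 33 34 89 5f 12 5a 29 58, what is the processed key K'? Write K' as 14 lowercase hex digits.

f7450000000000

|K| = 8 > B = 7, so first hash the key.
H(K): even-index sum = 247 mod 256 = 247; odd-index sum = 325 mod 256 = 69 → f7 45.
Zero-pad H(K) = f7 45 to 7 bytes: K' = f7 45 00 00 00 00 00.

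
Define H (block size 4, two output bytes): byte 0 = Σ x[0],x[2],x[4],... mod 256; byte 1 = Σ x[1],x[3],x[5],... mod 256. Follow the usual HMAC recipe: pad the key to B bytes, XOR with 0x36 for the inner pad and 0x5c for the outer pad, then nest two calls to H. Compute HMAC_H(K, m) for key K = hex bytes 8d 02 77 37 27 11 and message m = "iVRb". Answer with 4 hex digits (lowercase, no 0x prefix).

Key hex bytes 8d 02 77 37 27 11 is 6 bytes > B = 4, so hash it first: H(key) = 2b 4a, then zero-pad to 4 bytes: K' = 2b 4a 00 00.
K' ⊕ ipad = 1d 7c 36 36.  K' ⊕ opad = 77 16 5c 5c.
Inner input = (K'⊕ipad) ∥ m = 1d 7c 36 36 ∥ 69 56 52 62.
Inner hash: even-index sum = 270 mod 256 = 14; odd-index sum = 362 mod 256 = 106 → 0e 6a.
Outer input = (K'⊕opad) ∥ inner = 77 16 5c 5c ∥ 0e 6a.
Outer hash (tag): even-index sum = 225 mod 256 = 225; odd-index sum = 220 mod 256 = 220 → e1 dc.

e1dc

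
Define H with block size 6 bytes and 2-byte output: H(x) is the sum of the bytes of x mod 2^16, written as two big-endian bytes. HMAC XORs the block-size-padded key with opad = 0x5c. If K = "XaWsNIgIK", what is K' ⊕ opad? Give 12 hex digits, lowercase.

Key "XaWsNIgIK" = 58 61 57 73 4e 49 67 49 4b is 9 bytes > B = 6, so hash it first: H(key) = 03 15, then zero-pad to 6 bytes: K' = 03 15 00 00 00 00.
XOR each byte with 0x5c: 03⊕5c=5f, 15⊕5c=49, 00⊕5c=5c, 00⊕5c=5c, 00⊕5c=5c, 00⊕5c=5c.

5f495c5c5c5c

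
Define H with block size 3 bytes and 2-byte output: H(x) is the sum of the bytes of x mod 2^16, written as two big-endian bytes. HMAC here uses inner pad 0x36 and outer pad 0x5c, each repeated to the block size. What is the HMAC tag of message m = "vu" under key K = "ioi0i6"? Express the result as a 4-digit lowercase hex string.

0182

Key "ioi0i6" = 69 6f 69 30 69 36 is 6 bytes > B = 3, so hash it first: H(key) = 02 10, then zero-pad to 3 bytes: K' = 02 10 00.
K' ⊕ ipad = 34 26 36.  K' ⊕ opad = 5e 4c 5c.
Inner input = (K'⊕ipad) ∥ m = 34 26 36 ∥ 76 75.
Inner hash: sum = 52+38+54+118+117 = 379 → 01 7b.
Outer input = (K'⊕opad) ∥ inner = 5e 4c 5c ∥ 01 7b.
Outer hash (tag): sum = 94+76+92+1+123 = 386 → 01 82.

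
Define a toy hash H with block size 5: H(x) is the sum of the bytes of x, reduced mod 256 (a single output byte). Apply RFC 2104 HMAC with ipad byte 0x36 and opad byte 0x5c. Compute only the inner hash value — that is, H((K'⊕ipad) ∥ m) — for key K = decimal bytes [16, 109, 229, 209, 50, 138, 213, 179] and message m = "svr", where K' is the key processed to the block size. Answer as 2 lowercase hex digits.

Key decimal bytes [16, 109, 229, 209, 50, 138, 213, 179] = 10 6d e5 d1 32 8a d5 b3 is 8 bytes > B = 5, so hash it first: H(key) = 77, then zero-pad to 5 bytes: K' = 77 00 00 00 00.
K' ⊕ ipad = 41 36 36 36 36.
Inner input = 41 36 36 36 36 ∥ 73 76 72.
Inner hash: sum = 65+54+54+54+54+115+118+114 = 628; mod 256 = 116 → 74.

74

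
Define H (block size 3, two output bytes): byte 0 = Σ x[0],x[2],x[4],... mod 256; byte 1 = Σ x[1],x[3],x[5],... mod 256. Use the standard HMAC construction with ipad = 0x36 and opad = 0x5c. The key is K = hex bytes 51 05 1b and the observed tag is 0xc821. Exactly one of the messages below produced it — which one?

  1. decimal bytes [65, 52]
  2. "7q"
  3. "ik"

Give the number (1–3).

Key hex bytes 51 05 1b is exactly B = 3 bytes: K' = 51 05 1b.
K' ⊕ ipad = 67 33 2d; K' ⊕ opad = 0d 59 47.
m1: inner = H(67 33 2d 41 34) = c8 74; tag = H(0d 59 47 c8 74) = c821 ← matches
m2: inner = H(67 33 2d 37 71) = 05 6a; tag = H(0d 59 47 05 6a) = be5e
m3: inner = H(67 33 2d 69 6b) = ff 9c; tag = H(0d 59 47 ff 9c) = f058

1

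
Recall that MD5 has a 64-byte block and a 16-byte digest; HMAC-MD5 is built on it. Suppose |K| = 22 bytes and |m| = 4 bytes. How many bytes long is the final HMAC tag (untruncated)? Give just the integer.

16

The tag is one MD5 digest: 16 bytes.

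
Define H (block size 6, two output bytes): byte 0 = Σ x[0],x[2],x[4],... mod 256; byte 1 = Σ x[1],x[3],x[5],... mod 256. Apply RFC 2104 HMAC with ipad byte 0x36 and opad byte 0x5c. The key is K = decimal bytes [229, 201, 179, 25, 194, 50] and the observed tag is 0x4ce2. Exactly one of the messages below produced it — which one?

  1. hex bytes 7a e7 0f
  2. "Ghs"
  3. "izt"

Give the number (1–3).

Key decimal bytes [229, 201, 179, 25, 194, 50] = e5 c9 b3 19 c2 32 is exactly B = 6 bytes: K' = e5 c9 b3 19 c2 32.
K' ⊕ ipad = d3 ff 85 2f f4 04; K' ⊕ opad = b9 95 ef 45 9e 6e.
m1: inner = H(d3 ff 85 2f f4 04 7a e7 0f) = d5 19; tag = H(b9 95 ef 45 9e 6e d5 19) = 1b61
m2: inner = H(d3 ff 85 2f f4 04 47 68 73) = 06 9a; tag = H(b9 95 ef 45 9e 6e 06 9a) = 4ce2 ← matches
m3: inner = H(d3 ff 85 2f f4 04 69 7a 74) = 29 ac; tag = H(b9 95 ef 45 9e 6e 29 ac) = 6ff4

2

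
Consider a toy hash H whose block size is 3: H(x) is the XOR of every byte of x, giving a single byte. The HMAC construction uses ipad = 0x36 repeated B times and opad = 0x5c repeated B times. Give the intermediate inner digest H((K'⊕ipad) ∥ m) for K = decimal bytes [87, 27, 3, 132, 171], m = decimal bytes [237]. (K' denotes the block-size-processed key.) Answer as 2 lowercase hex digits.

bb

Key decimal bytes [87, 27, 3, 132, 171] = 57 1b 03 84 ab is 5 bytes > B = 3, so hash it first: H(key) = 60, then zero-pad to 3 bytes: K' = 60 00 00.
K' ⊕ ipad = 56 36 36.
Inner input = 56 36 36 ∥ ed.
Inner hash: XOR 56⊕36⊕36⊕ed = bb.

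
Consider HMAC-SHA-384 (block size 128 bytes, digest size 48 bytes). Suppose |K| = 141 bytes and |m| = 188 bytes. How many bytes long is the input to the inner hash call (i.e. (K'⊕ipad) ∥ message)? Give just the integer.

Key is 141 > 128 bytes, so it is hashed to 48 bytes then zero-padded to 128: |K'| = 128.
Inner input = (K'⊕ipad) ∥ m → 128 + 188 = 316 bytes.

316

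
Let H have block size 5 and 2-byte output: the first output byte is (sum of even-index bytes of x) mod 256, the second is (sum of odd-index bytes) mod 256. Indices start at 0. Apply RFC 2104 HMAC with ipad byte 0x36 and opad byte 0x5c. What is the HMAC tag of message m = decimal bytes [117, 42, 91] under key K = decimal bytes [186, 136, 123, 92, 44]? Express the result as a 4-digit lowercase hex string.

Key decimal bytes [186, 136, 123, 92, 44] = ba 88 7b 5c 2c is exactly B = 5 bytes: K' = ba 88 7b 5c 2c.
K' ⊕ ipad = 8c be 4d 6a 1a.  K' ⊕ opad = e6 d4 27 00 70.
Inner input = (K'⊕ipad) ∥ m = 8c be 4d 6a 1a ∥ 75 2a 5b.
Inner hash: even-index sum = 285 mod 256 = 29; odd-index sum = 504 mod 256 = 248 → 1d f8.
Outer input = (K'⊕opad) ∥ inner = e6 d4 27 00 70 ∥ 1d f8.
Outer hash (tag): even-index sum = 629 mod 256 = 117; odd-index sum = 241 mod 256 = 241 → 75 f1.

75f1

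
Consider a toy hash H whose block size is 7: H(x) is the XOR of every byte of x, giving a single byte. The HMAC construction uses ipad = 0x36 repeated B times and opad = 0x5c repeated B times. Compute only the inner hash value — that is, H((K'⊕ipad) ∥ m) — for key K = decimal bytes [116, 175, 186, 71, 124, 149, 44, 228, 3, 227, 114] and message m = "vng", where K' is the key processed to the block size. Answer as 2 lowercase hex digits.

dc

Key decimal bytes [116, 175, 186, 71, 124, 149, 44, 228, 3, 227, 114] = 74 af ba 47 7c 95 2c e4 03 e3 72 is 11 bytes > B = 7, so hash it first: H(key) = 95, then zero-pad to 7 bytes: K' = 95 00 00 00 00 00 00.
K' ⊕ ipad = a3 36 36 36 36 36 36.
Inner input = a3 36 36 36 36 36 36 ∥ 76 6e 67.
Inner hash: XOR a3⊕36⊕36⊕36⊕36⊕36⊕36⊕76⊕6e⊕67 = dc.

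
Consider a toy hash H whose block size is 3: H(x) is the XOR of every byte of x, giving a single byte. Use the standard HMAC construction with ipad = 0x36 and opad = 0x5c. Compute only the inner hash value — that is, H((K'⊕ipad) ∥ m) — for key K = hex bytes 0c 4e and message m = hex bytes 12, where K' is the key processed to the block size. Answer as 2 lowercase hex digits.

66

Key hex bytes 0c 4e is 2 bytes ≤ B = 3; zero-pad to 3 bytes: K' = 0c 4e 00.
K' ⊕ ipad = 3a 78 36.
Inner input = 3a 78 36 ∥ 12.
Inner hash: XOR 3a⊕78⊕36⊕12 = 66.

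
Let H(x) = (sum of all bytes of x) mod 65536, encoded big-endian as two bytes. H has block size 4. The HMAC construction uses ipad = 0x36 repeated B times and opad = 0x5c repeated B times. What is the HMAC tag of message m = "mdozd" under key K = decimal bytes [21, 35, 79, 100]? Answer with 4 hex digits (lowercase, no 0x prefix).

0137

Key decimal bytes [21, 35, 79, 100] = 15 23 4f 64 is exactly B = 4 bytes: K' = 15 23 4f 64.
K' ⊕ ipad = 23 15 79 52.  K' ⊕ opad = 49 7f 13 38.
Inner input = (K'⊕ipad) ∥ m = 23 15 79 52 ∥ 6d 64 6f 7a 64.
Inner hash: sum = 35+21+121+82+109+100+111+122+100 = 801 → 03 21.
Outer input = (K'⊕opad) ∥ inner = 49 7f 13 38 ∥ 03 21.
Outer hash (tag): sum = 73+127+19+56+3+33 = 311 → 01 37.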